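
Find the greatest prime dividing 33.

33 = 3 · 11
11 is prime.
So 33 = 3 · 11; the largest prime factor is 11.

11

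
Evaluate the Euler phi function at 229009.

Factor: 229009 = 11 · 109 · 191.
φ(229009) = (11−1) · (109−1) · (191−1) = 10 · 108 · 190 = 205200.

205200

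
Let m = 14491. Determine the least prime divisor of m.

43

14491 is odd.
Digit sum 19, not divisible by 3.
Ends in 1: not divisible by 5.
7: 14491 = 7·2070 + 1
11: 14491 = 11·1317 + 4
13: 14491 = 13·1114 + 9
17: 14491 = 17·852 + 7
19: 14491 = 19·762 + 13
23: 14491 = 23·630 + 1
29: 14491 = 29·499 + 20
31: 14491 = 31·467 + 14
37: 14491 = 37·391 + 24
41: 14491 = 41·353 + 18
43: 14491 = 43·337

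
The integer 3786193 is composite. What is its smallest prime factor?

43

3786193 is odd.
Digit sum 37, not divisible by 3.
Ends in 3: not divisible by 5.
7: 3786193 = 7·540884 + 5
11: 3786193 = 11·344199 + 4
13: 3786193 = 13·291245 + 8
17: 3786193 = 17·222717 + 4
19: 3786193 = 19·199273 + 6
23: 3786193 = 23·164617 + 2
29: 3786193 = 29·130558 + 11
31: 3786193 = 31·122135 + 8
37: 3786193 = 37·102329 + 20
41: 3786193 = 41·92346 + 7
43: 3786193 = 43·88051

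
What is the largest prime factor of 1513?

1513 = 17 · 89
89 is prime.
So 1513 = 17 · 89; the largest prime factor is 89.

89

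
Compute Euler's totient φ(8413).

8188

Factor: 8413 = 47 · 179.
φ(8413) = (47−1) · (179−1) = 46 · 178 = 8188.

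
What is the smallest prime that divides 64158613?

97

64158613 is odd.
Digit sum 34, not divisible by 3.
Ends in 3: not divisible by 5.
7: 64158613 = 7·9165516 + 1
11: 64158613 = 11·5832601 + 2
13: 64158613 = 13·4935277 + 12
17: 64158613 = 17·3774036 + 1
19: 64158613 = 19·3376769 + 2
23: 64158613 = 23·2789504 + 21
29: 64158613 = 29·2212365 + 28
31: 64158613 = 31·2069632 + 21
37: 64158613 = 37·1734016 + 21
41: 64158613 = 41·1564844 + 9
43: 64158613 = 43·1492060 + 33
47: 64158613 = 47·1365076 + 41
53: 64158613 = 53·1210539 + 46
59: 64158613 = 59·1087434 + 7
61: 64158613 = 61·1051780 + 33
67: 64158613 = 67·957591 + 16
71: 64158613 = 71·903642 + 31
73: 64158613 = 73·878885 + 8
79: 64158613 = 79·812134 + 27
83: 64158613 = 83·772995 + 28
89: 64158613 = 89·720883 + 26
97: 64158613 = 97·661429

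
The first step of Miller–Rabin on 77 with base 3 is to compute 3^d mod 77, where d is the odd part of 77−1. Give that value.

77 − 1 = 76 = 2^2 · 19, so d = 19.
3^1 ≡ 3 (mod 77)
3^2 ≡ 3^2 = 9 ≡ 9 (mod 77)
3^4 ≡ 9^2 = 81 ≡ 4 (mod 77)
3^8 ≡ 4^2 = 16 ≡ 16 (mod 77)
3^16 ≡ 16^2 = 256 ≡ 25 (mod 77)
19 = 16 + 2 + 1 in binary powers of 2.
So 3^19 ≡ 25 · 9 · 3 ≡ 59 (mod 77).
Squaring chain: 59 → 16; never reaches −1, so base 3 is a Miller–Rabin witness that 77 is composite.

59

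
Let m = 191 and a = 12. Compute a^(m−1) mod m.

12^1 ≡ 12 (mod 191)
12^2 ≡ 12^2 = 144 ≡ 144 (mod 191)
12^4 ≡ 144^2 = 20736 ≡ 108 (mod 191)
12^8 ≡ 108^2 = 11664 ≡ 13 (mod 191)
12^16 ≡ 13^2 = 169 ≡ 169 (mod 191)
12^32 ≡ 169^2 = 28561 ≡ 102 (mod 191)
12^64 ≡ 102^2 = 10404 ≡ 90 (mod 191)
12^128 ≡ 90^2 = 8100 ≡ 78 (mod 191)
190 = 128 + 32 + 16 + 8 + 4 + 2 in binary powers of 2.
So 12^190 ≡ 78 · 102 · 169 · 13 · 108 · 144 ≡ 1 (mod 191).
Since the result is 1, base 12 gives no evidence that 191 is composite.

1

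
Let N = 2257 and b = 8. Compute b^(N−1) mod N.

1925

8^1 ≡ 8 (mod 2257)
8^2 ≡ 8^2 = 64 ≡ 64 (mod 2257)
8^4 ≡ 64^2 = 4096 ≡ 1839 (mod 2257)
8^8 ≡ 1839^2 = 3381921 ≡ 935 (mod 2257)
8^16 ≡ 935^2 = 874225 ≡ 766 (mod 2257)
8^32 ≡ 766^2 = 586756 ≡ 2193 (mod 2257)
8^64 ≡ 2193^2 = 4809249 ≡ 1839 (mod 2257)
8^128 ≡ 1839^2 = 3381921 ≡ 935 (mod 2257)
8^256 ≡ 935^2 = 874225 ≡ 766 (mod 2257)
8^512 ≡ 766^2 = 586756 ≡ 2193 (mod 2257)
8^1024 ≡ 2193^2 = 4809249 ≡ 1839 (mod 2257)
8^2048 ≡ 1839^2 = 3381921 ≡ 935 (mod 2257)
2256 = 2048 + 128 + 64 + 16 in binary powers of 2.
So 8^2256 ≡ 935 · 935 · 1839 · 766 ≡ 1925 (mod 2257).
Since 1925 ≠ 1, base 8 is a Fermat witness: 2257 is composite.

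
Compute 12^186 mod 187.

111

12^1 ≡ 12 (mod 187)
12^2 ≡ 12^2 = 144 ≡ 144 (mod 187)
12^4 ≡ 144^2 = 20736 ≡ 166 (mod 187)
12^8 ≡ 166^2 = 27556 ≡ 67 (mod 187)
12^16 ≡ 67^2 = 4489 ≡ 1 (mod 187)
12^32 ≡ 1^2 = 1 ≡ 1 (mod 187)
12^64 ≡ 1^2 = 1 ≡ 1 (mod 187)
12^128 ≡ 1^2 = 1 ≡ 1 (mod 187)
186 = 128 + 32 + 16 + 8 + 2 in binary powers of 2.
So 12^186 ≡ 1 · 1 · 1 · 67 · 144 ≡ 111 (mod 187).
Since 111 ≠ 1, base 12 is a Fermat witness: 187 is composite.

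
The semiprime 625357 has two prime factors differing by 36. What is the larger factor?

809

Since p = q + 36, we have 625357 = q(q + 36), so q² + 36q − 625357 = 0.
Discriminant: 36² + 4·625357 = 1296 + 2501428 = 2502724; √2502724 = 1582.
q = (−36 + 1582)/2 = 773, and p = q + 36 = 809.
Check: 773 · 809 = 625357.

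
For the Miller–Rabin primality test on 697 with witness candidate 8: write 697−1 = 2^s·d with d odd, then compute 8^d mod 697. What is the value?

576

697 − 1 = 696 = 2^3 · 87, so d = 87.
8^1 ≡ 8 (mod 697)
8^2 ≡ 8^2 = 64 ≡ 64 (mod 697)
8^4 ≡ 64^2 = 4096 ≡ 611 (mod 697)
8^8 ≡ 611^2 = 373321 ≡ 426 (mod 697)
8^16 ≡ 426^2 = 181476 ≡ 256 (mod 697)
8^32 ≡ 256^2 = 65536 ≡ 18 (mod 697)
8^64 ≡ 18^2 = 324 ≡ 324 (mod 697)
87 = 64 + 16 + 4 + 2 + 1 in binary powers of 2.
So 8^87 ≡ 324 · 256 · 611 · 64 · 8 ≡ 576 (mod 697).
Squaring chain: 576 → 4 → 16; never reaches −1, so base 8 is a Miller–Rabin witness that 697 is composite.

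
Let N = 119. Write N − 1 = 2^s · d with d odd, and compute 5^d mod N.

45

119 − 1 = 118 = 2^1 · 59, so d = 59.
5^1 ≡ 5 (mod 119)
5^2 ≡ 5^2 = 25 ≡ 25 (mod 119)
5^4 ≡ 25^2 = 625 ≡ 30 (mod 119)
5^8 ≡ 30^2 = 900 ≡ 67 (mod 119)
5^16 ≡ 67^2 = 4489 ≡ 86 (mod 119)
5^32 ≡ 86^2 = 7396 ≡ 18 (mod 119)
59 = 32 + 16 + 8 + 2 + 1 in binary powers of 2.
So 5^59 ≡ 18 · 86 · 67 · 25 · 5 ≡ 45 (mod 119).
Squaring chain: 45; never reaches −1, so base 5 is a Miller–Rabin witness that 119 is composite.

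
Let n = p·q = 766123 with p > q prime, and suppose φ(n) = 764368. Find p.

φ(n) = (p−1)(q−1) = n − (p+q) + 1, so p + q = 766123 − 764368 + 1 = 1756.
p and q are the roots of t² − 1756t + 766123 = 0.
Discriminant: 1756² − 4·766123 = 3083536 − 3064492 = 19044; √19044 = 138.
q = (1756 − 138)/2 = 809, p = (1756 + 138)/2 = 947.
Check: 809 · 947 = 766123.

947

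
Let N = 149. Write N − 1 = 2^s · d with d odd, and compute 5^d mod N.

149 − 1 = 148 = 2^2 · 37, so d = 37.
5^1 ≡ 5 (mod 149)
5^2 ≡ 5^2 = 25 ≡ 25 (mod 149)
5^4 ≡ 25^2 = 625 ≡ 29 (mod 149)
5^8 ≡ 29^2 = 841 ≡ 96 (mod 149)
5^16 ≡ 96^2 = 9216 ≡ 127 (mod 149)
5^32 ≡ 127^2 = 16129 ≡ 37 (mod 149)
37 = 32 + 4 + 1 in binary powers of 2.
So 5^37 ≡ 37 · 29 · 5 ≡ 1 (mod 149).
Since 5^d ≡ 1 (mod 149), base 5 does not prove 149 composite.

1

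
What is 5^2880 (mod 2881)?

5^1 ≡ 5 (mod 2881)
5^2 ≡ 5^2 = 25 ≡ 25 (mod 2881)
5^4 ≡ 25^2 = 625 ≡ 625 (mod 2881)
5^8 ≡ 625^2 = 390625 ≡ 1690 (mod 2881)
5^16 ≡ 1690^2 = 2856100 ≡ 1029 (mod 2881)
5^32 ≡ 1029^2 = 1058841 ≡ 1514 (mod 2881)
5^64 ≡ 1514^2 = 2292196 ≡ 1801 (mod 2881)
5^128 ≡ 1801^2 = 3243601 ≡ 2476 (mod 2881)
5^256 ≡ 2476^2 = 6130576 ≡ 2689 (mod 2881)
5^512 ≡ 2689^2 = 7230721 ≡ 2292 (mod 2881)
5^1024 ≡ 2292^2 = 5253264 ≡ 1201 (mod 2881)
5^2048 ≡ 1201^2 = 1442401 ≡ 1901 (mod 2881)
2880 = 2048 + 512 + 256 + 64 in binary powers of 2.
So 5^2880 ≡ 1901 · 2292 · 2689 · 1801 ≡ 1466 (mod 2881).
Since 1466 ≠ 1, base 5 is a Fermat witness: 2881 is composite.

1466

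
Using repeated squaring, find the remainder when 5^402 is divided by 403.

311

5^1 ≡ 5 (mod 403)
5^2 ≡ 5^2 = 25 ≡ 25 (mod 403)
5^4 ≡ 25^2 = 625 ≡ 222 (mod 403)
5^8 ≡ 222^2 = 49284 ≡ 118 (mod 403)
5^16 ≡ 118^2 = 13924 ≡ 222 (mod 403)
5^32 ≡ 222^2 = 49284 ≡ 118 (mod 403)
5^64 ≡ 118^2 = 13924 ≡ 222 (mod 403)
5^128 ≡ 222^2 = 49284 ≡ 118 (mod 403)
5^256 ≡ 118^2 = 13924 ≡ 222 (mod 403)
402 = 256 + 128 + 16 + 2 in binary powers of 2.
So 5^402 ≡ 222 · 118 · 222 · 25 ≡ 311 (mod 403).
Since 311 ≠ 1, base 5 is a Fermat witness: 403 is composite.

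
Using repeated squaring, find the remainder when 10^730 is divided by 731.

10^1 ≡ 10 (mod 731)
10^2 ≡ 10^2 = 100 ≡ 100 (mod 731)
10^4 ≡ 100^2 = 10000 ≡ 497 (mod 731)
10^8 ≡ 497^2 = 247009 ≡ 662 (mod 731)
10^16 ≡ 662^2 = 438244 ≡ 375 (mod 731)
10^32 ≡ 375^2 = 140625 ≡ 273 (mod 731)
10^64 ≡ 273^2 = 74529 ≡ 698 (mod 731)
10^128 ≡ 698^2 = 487204 ≡ 358 (mod 731)
10^256 ≡ 358^2 = 128164 ≡ 239 (mod 731)
10^512 ≡ 239^2 = 57121 ≡ 103 (mod 731)
730 = 512 + 128 + 64 + 16 + 8 + 2 in binary powers of 2.
So 10^730 ≡ 103 · 358 · 698 · 375 · 662 · 100 ≡ 461 (mod 731).
Since 461 ≠ 1, base 10 is a Fermat witness: 731 is composite.

461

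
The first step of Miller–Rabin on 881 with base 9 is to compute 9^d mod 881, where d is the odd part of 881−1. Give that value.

881 − 1 = 880 = 2^4 · 55, so d = 55.
9^1 ≡ 9 (mod 881)
9^2 ≡ 9^2 = 81 ≡ 81 (mod 881)
9^4 ≡ 81^2 = 6561 ≡ 394 (mod 881)
9^8 ≡ 394^2 = 155236 ≡ 180 (mod 881)
9^16 ≡ 180^2 = 32400 ≡ 684 (mod 881)
9^32 ≡ 684^2 = 467856 ≡ 45 (mod 881)
55 = 32 + 16 + 4 + 2 + 1 in binary powers of 2.
So 9^55 ≡ 45 · 684 · 394 · 81 · 9 ≡ 662 (mod 881).
Squaring chain: 662 → 387 → 880 → 1; reaches −1, so base 9 does not prove 881 composite.

662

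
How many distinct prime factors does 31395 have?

5

31395 = 3 · 10465
10465 = 5 · 2093
2093 = 7 · 299
299 = 13 · 23
31395 = 3 · 5 · 7 · 13 · 23, which has 5 distinct prime factors.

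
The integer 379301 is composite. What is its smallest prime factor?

13

379301 is odd.
Digit sum 23, not divisible by 3.
Ends in 1: not divisible by 5.
7: 379301 = 7·54185 + 6
11: 379301 = 11·34481 + 10
13: 379301 = 13·29177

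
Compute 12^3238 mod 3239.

699

12^1 ≡ 12 (mod 3239)
12^2 ≡ 12^2 = 144 ≡ 144 (mod 3239)
12^4 ≡ 144^2 = 20736 ≡ 1302 (mod 3239)
12^8 ≡ 1302^2 = 1695204 ≡ 1207 (mod 3239)
12^16 ≡ 1207^2 = 1456849 ≡ 2538 (mod 3239)
12^32 ≡ 2538^2 = 6441444 ≡ 2312 (mod 3239)
12^64 ≡ 2312^2 = 5345344 ≡ 994 (mod 3239)
12^128 ≡ 994^2 = 988036 ≡ 141 (mod 3239)
12^256 ≡ 141^2 = 19881 ≡ 447 (mod 3239)
12^512 ≡ 447^2 = 199809 ≡ 2230 (mod 3239)
12^1024 ≡ 2230^2 = 4972900 ≡ 1035 (mod 3239)
12^2048 ≡ 1035^2 = 1071225 ≡ 2355 (mod 3239)
3238 = 2048 + 1024 + 128 + 32 + 4 + 2 in binary powers of 2.
So 12^3238 ≡ 2355 · 1035 · 141 · 2312 · 1302 · 144 ≡ 699 (mod 3239).
Since 699 ≠ 1, base 12 is a Fermat witness: 3239 is composite.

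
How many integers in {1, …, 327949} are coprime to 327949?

310800

Factor: 327949 = 31 · 71 · 149.
φ(327949) = (31−1) · (71−1) · (149−1) = 30 · 70 · 148 = 310800.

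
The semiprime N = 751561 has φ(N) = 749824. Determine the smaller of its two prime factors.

809

φ(n) = (p−1)(q−1) = n − (p+q) + 1, so p + q = 751561 − 749824 + 1 = 1738.
p and q are the roots of t² − 1738t + 751561 = 0.
Discriminant: 1738² − 4·751561 = 3020644 − 3006244 = 14400; √14400 = 120.
q = (1738 − 120)/2 = 809, p = (1738 + 120)/2 = 929.
Check: 809 · 929 = 751561.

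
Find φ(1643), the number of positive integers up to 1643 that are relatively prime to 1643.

1560

Factor: 1643 = 31 · 53.
φ(1643) = (31−1) · (53−1) = 30 · 52 = 1560.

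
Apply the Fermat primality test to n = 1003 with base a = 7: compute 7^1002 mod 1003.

7^1 ≡ 7 (mod 1003)
7^2 ≡ 7^2 = 49 ≡ 49 (mod 1003)
7^4 ≡ 49^2 = 2401 ≡ 395 (mod 1003)
7^8 ≡ 395^2 = 156025 ≡ 560 (mod 1003)
7^16 ≡ 560^2 = 313600 ≡ 664 (mod 1003)
7^32 ≡ 664^2 = 440896 ≡ 579 (mod 1003)
7^64 ≡ 579^2 = 335241 ≡ 239 (mod 1003)
7^128 ≡ 239^2 = 57121 ≡ 953 (mod 1003)
7^256 ≡ 953^2 = 908209 ≡ 494 (mod 1003)
7^512 ≡ 494^2 = 244036 ≡ 307 (mod 1003)
1002 = 512 + 256 + 128 + 64 + 32 + 8 + 2 in binary powers of 2.
So 7^1002 ≡ 307 · 494 · 953 · 239 · 579 · 560 · 49 ≡ 546 (mod 1003).
Since 546 ≠ 1, base 7 is a Fermat witness: 1003 is composite.

546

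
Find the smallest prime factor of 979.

979 is odd.
Digit sum 25, not divisible by 3.
Ends in 9: not divisible by 5.
7: 979 = 7·139 + 6
11: 979 = 11·89

11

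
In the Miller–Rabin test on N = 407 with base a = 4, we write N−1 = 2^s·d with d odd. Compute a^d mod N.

407 − 1 = 406 = 2^1 · 203, so d = 203.
4^1 ≡ 4 (mod 407)
4^2 ≡ 4^2 = 16 ≡ 16 (mod 407)
4^4 ≡ 16^2 = 256 ≡ 256 (mod 407)
4^8 ≡ 256^2 = 65536 ≡ 9 (mod 407)
4^16 ≡ 9^2 = 81 ≡ 81 (mod 407)
4^32 ≡ 81^2 = 6561 ≡ 49 (mod 407)
4^64 ≡ 49^2 = 2401 ≡ 366 (mod 407)
4^128 ≡ 366^2 = 133956 ≡ 53 (mod 407)
203 = 128 + 64 + 8 + 2 + 1 in binary powers of 2.
So 4^203 ≡ 53 · 366 · 9 · 16 · 4 ≡ 284 (mod 407).
Squaring chain: 284; never reaches −1, so base 4 is a Miller–Rabin witness that 407 is composite.

284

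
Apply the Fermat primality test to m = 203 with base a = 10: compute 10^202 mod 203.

10^1 ≡ 10 (mod 203)
10^2 ≡ 10^2 = 100 ≡ 100 (mod 203)
10^4 ≡ 100^2 = 10000 ≡ 53 (mod 203)
10^8 ≡ 53^2 = 2809 ≡ 170 (mod 203)
10^16 ≡ 170^2 = 28900 ≡ 74 (mod 203)
10^32 ≡ 74^2 = 5476 ≡ 198 (mod 203)
10^64 ≡ 198^2 = 39204 ≡ 25 (mod 203)
10^128 ≡ 25^2 = 625 ≡ 16 (mod 203)
202 = 128 + 64 + 8 + 2 in binary powers of 2.
So 10^202 ≡ 16 · 25 · 170 · 100 ≡ 109 (mod 203).
Since 109 ≠ 1, base 10 is a Fermat witness: 203 is composite.

109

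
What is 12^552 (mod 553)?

12^1 ≡ 12 (mod 553)
12^2 ≡ 12^2 = 144 ≡ 144 (mod 553)
12^4 ≡ 144^2 = 20736 ≡ 275 (mod 553)
12^8 ≡ 275^2 = 75625 ≡ 417 (mod 553)
12^16 ≡ 417^2 = 173889 ≡ 247 (mod 553)
12^32 ≡ 247^2 = 61009 ≡ 179 (mod 553)
12^64 ≡ 179^2 = 32041 ≡ 520 (mod 553)
12^128 ≡ 520^2 = 270400 ≡ 536 (mod 553)
12^256 ≡ 536^2 = 287296 ≡ 289 (mod 553)
12^512 ≡ 289^2 = 83521 ≡ 18 (mod 553)
552 = 512 + 32 + 8 in binary powers of 2.
So 12^552 ≡ 18 · 179 · 417 ≡ 337 (mod 553).
Since 337 ≠ 1, base 12 is a Fermat witness: 553 is composite.

337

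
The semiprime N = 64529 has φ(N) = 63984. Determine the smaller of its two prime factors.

φ(n) = (p−1)(q−1) = n − (p+q) + 1, so p + q = 64529 − 63984 + 1 = 546.
p and q are the roots of t² − 546t + 64529 = 0.
Discriminant: 546² − 4·64529 = 298116 − 258116 = 40000; √40000 = 200.
q = (546 − 200)/2 = 173, p = (546 + 200)/2 = 373.
Check: 173 · 373 = 64529.

173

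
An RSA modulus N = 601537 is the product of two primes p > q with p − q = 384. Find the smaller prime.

607

Since p = q + 384, we have 601537 = q(q + 384), so q² + 384q − 601537 = 0.
Discriminant: 384² + 4·601537 = 147456 + 2406148 = 2553604; √2553604 = 1598.
q = (−384 + 1598)/2 = 607, and p = q + 384 = 991.
Check: 607 · 991 = 601537.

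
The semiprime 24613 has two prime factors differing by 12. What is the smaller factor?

151

Since p = q + 12, we have 24613 = q(q + 12), so q² + 12q − 24613 = 0.
Discriminant: 12² + 4·24613 = 144 + 98452 = 98596; √98596 = 314.
q = (−12 + 314)/2 = 151, and p = q + 12 = 163.
Check: 151 · 163 = 24613.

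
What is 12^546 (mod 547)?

1

12^1 ≡ 12 (mod 547)
12^2 ≡ 12^2 = 144 ≡ 144 (mod 547)
12^4 ≡ 144^2 = 20736 ≡ 497 (mod 547)
12^8 ≡ 497^2 = 247009 ≡ 312 (mod 547)
12^16 ≡ 312^2 = 97344 ≡ 525 (mod 547)
12^32 ≡ 525^2 = 275625 ≡ 484 (mod 547)
12^64 ≡ 484^2 = 234256 ≡ 140 (mod 547)
12^128 ≡ 140^2 = 19600 ≡ 455 (mod 547)
12^256 ≡ 455^2 = 207025 ≡ 259 (mod 547)
12^512 ≡ 259^2 = 67081 ≡ 347 (mod 547)
546 = 512 + 32 + 2 in binary powers of 2.
So 12^546 ≡ 347 · 484 · 144 ≡ 1 (mod 547).
Since the result is 1, base 12 gives no evidence that 547 is composite.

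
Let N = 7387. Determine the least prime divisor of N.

7387 is odd.
Digit sum 25, not divisible by 3.
Ends in 7: not divisible by 5.
7: 7387 = 7·1055 + 2
11: 7387 = 11·671 + 6
13: 7387 = 13·568 + 3
17: 7387 = 17·434 + 9
19: 7387 = 19·388 + 15
23: 7387 = 23·321 + 4
29: 7387 = 29·254 + 21
31: 7387 = 31·238 + 9
37: 7387 = 37·199 + 24
41: 7387 = 41·180 + 7
43: 7387 = 43·171 + 34
47: 7387 = 47·157 + 8
53: 7387 = 53·139 + 20
59: 7387 = 59·125 + 12
61: 7387 = 61·121 + 6
67: 7387 = 67·110 + 17
71: 7387 = 71·104 + 3
73: 7387 = 73·101 + 14
79: 7387 = 79·93 + 40
83: 7387 = 83·89

83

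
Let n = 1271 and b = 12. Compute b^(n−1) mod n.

893

12^1 ≡ 12 (mod 1271)
12^2 ≡ 12^2 = 144 ≡ 144 (mod 1271)
12^4 ≡ 144^2 = 20736 ≡ 400 (mod 1271)
12^8 ≡ 400^2 = 160000 ≡ 1125 (mod 1271)
12^16 ≡ 1125^2 = 1265625 ≡ 980 (mod 1271)
12^32 ≡ 980^2 = 960400 ≡ 795 (mod 1271)
12^64 ≡ 795^2 = 632025 ≡ 338 (mod 1271)
12^128 ≡ 338^2 = 114244 ≡ 1125 (mod 1271)
12^256 ≡ 1125^2 = 1265625 ≡ 980 (mod 1271)
12^512 ≡ 980^2 = 960400 ≡ 795 (mod 1271)
12^1024 ≡ 795^2 = 632025 ≡ 338 (mod 1271)
1270 = 1024 + 128 + 64 + 32 + 16 + 4 + 2 in binary powers of 2.
So 12^1270 ≡ 338 · 1125 · 338 · 795 · 980 · 400 · 144 ≡ 893 (mod 1271).
Since 893 ≠ 1, base 12 is a Fermat witness: 1271 is composite.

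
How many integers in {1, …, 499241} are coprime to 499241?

Factor: 499241 = 37 · 103 · 131.
φ(499241) = (37−1) · (103−1) · (131−1) = 36 · 102 · 130 = 477360.

477360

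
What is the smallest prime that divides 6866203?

53

6866203 is odd.
Digit sum 31, not divisible by 3.
Ends in 3: not divisible by 5.
7: 6866203 = 7·980886 + 1
11: 6866203 = 11·624200 + 3
13: 6866203 = 13·528169 + 6
17: 6866203 = 17·403894 + 5
19: 6866203 = 19·361379 + 2
23: 6866203 = 23·298530 + 13
29: 6866203 = 29·236765 + 18
31: 6866203 = 31·221490 + 13
37: 6866203 = 37·185573 + 2
41: 6866203 = 41·167468 + 15
43: 6866203 = 43·159679 + 6
47: 6866203 = 47·146089 + 20
53: 6866203 = 53·129551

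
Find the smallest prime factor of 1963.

1963 is odd.
Digit sum 19, not divisible by 3.
Ends in 3: not divisible by 5.
7: 1963 = 7·280 + 3
11: 1963 = 11·178 + 5
13: 1963 = 13·151

13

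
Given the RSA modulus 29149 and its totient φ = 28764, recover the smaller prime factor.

φ(n) = (p−1)(q−1) = n − (p+q) + 1, so p + q = 29149 − 28764 + 1 = 386.
p and q are the roots of t² − 386t + 29149 = 0.
Discriminant: 386² − 4·29149 = 148996 − 116596 = 32400; √32400 = 180.
q = (386 − 180)/2 = 103, p = (386 + 180)/2 = 283.
Check: 103 · 283 = 29149.

103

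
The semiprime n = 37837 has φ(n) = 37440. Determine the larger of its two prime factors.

φ(n) = (p−1)(q−1) = n − (p+q) + 1, so p + q = 37837 − 37440 + 1 = 398.
p and q are the roots of t² − 398t + 37837 = 0.
Discriminant: 398² − 4·37837 = 158404 − 151348 = 7056; √7056 = 84.
q = (398 − 84)/2 = 157, p = (398 + 84)/2 = 241.
Check: 157 · 241 = 37837.

241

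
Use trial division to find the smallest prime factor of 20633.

20633 is odd.
Digit sum 14, not divisible by 3.
Ends in 3: not divisible by 5.
7: 20633 = 7·2947 + 4
11: 20633 = 11·1875 + 8
13: 20633 = 13·1587 + 2
17: 20633 = 17·1213 + 12
19: 20633 = 19·1085 + 18
23: 20633 = 23·897 + 2
29: 20633 = 29·711 + 14
31: 20633 = 31·665 + 18
37: 20633 = 37·557 + 24
41: 20633 = 41·503 + 10
43: 20633 = 43·479 + 36
47: 20633 = 47·439

47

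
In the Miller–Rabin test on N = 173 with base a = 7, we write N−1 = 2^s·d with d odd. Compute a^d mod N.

173 − 1 = 172 = 2^2 · 43, so d = 43.
7^1 ≡ 7 (mod 173)
7^2 ≡ 7^2 = 49 ≡ 49 (mod 173)
7^4 ≡ 49^2 = 2401 ≡ 152 (mod 173)
7^8 ≡ 152^2 = 23104 ≡ 95 (mod 173)
7^16 ≡ 95^2 = 9025 ≡ 29 (mod 173)
7^32 ≡ 29^2 = 841 ≡ 149 (mod 173)
43 = 32 + 8 + 2 + 1 in binary powers of 2.
So 7^43 ≡ 149 · 95 · 49 · 7 ≡ 93 (mod 173).
Squaring chain: 93 → 172; reaches −1, so base 7 does not prove 173 composite.

93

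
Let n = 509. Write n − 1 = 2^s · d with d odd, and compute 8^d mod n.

509 − 1 = 508 = 2^2 · 127, so d = 127.
8^1 ≡ 8 (mod 509)
8^2 ≡ 8^2 = 64 ≡ 64 (mod 509)
8^4 ≡ 64^2 = 4096 ≡ 24 (mod 509)
8^8 ≡ 24^2 = 576 ≡ 67 (mod 509)
8^16 ≡ 67^2 = 4489 ≡ 417 (mod 509)
8^32 ≡ 417^2 = 173889 ≡ 320 (mod 509)
8^64 ≡ 320^2 = 102400 ≡ 91 (mod 509)
127 = 64 + 32 + 16 + 8 + 4 + 2 + 1 in binary powers of 2.
So 8^127 ≡ 91 · 320 · 417 · 67 · 24 · 64 · 8 ≡ 208 (mod 509).
Squaring chain: 208 → 508; reaches −1, so base 8 does not prove 509 composite.

208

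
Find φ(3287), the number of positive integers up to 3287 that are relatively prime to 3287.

Factor: 3287 = 19 · 173.
φ(3287) = (19−1) · (173−1) = 18 · 172 = 3096.

3096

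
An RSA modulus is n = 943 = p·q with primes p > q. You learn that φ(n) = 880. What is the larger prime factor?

φ(n) = (p−1)(q−1) = n − (p+q) + 1, so p + q = 943 − 880 + 1 = 64.
p and q are the roots of t² − 64t + 943 = 0.
Discriminant: 64² − 4·943 = 4096 − 3772 = 324; √324 = 18.
q = (64 − 18)/2 = 23, p = (64 + 18)/2 = 41.
Check: 23 · 41 = 943.

41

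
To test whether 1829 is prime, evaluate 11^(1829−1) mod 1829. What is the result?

1405

11^1 ≡ 11 (mod 1829)
11^2 ≡ 11^2 = 121 ≡ 121 (mod 1829)
11^4 ≡ 121^2 = 14641 ≡ 9 (mod 1829)
11^8 ≡ 9^2 = 81 ≡ 81 (mod 1829)
11^16 ≡ 81^2 = 6561 ≡ 1074 (mod 1829)
11^32 ≡ 1074^2 = 1153476 ≡ 1206 (mod 1829)
11^64 ≡ 1206^2 = 1454436 ≡ 381 (mod 1829)
11^128 ≡ 381^2 = 145161 ≡ 670 (mod 1829)
11^256 ≡ 670^2 = 448900 ≡ 795 (mod 1829)
11^512 ≡ 795^2 = 632025 ≡ 1020 (mod 1829)
11^1024 ≡ 1020^2 = 1040400 ≡ 1528 (mod 1829)
1828 = 1024 + 512 + 256 + 32 + 4 in binary powers of 2.
So 11^1828 ≡ 1528 · 1020 · 795 · 1206 · 9 ≡ 1405 (mod 1829).
Since 1405 ≠ 1, base 11 is a Fermat witness: 1829 is composite.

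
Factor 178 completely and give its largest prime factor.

178 = 2 · 89
89 is prime.
So 178 = 2 · 89; the largest prime factor is 89.

89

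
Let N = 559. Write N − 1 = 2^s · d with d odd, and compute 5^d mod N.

242

559 − 1 = 558 = 2^1 · 279, so d = 279.
5^1 ≡ 5 (mod 559)
5^2 ≡ 5^2 = 25 ≡ 25 (mod 559)
5^4 ≡ 25^2 = 625 ≡ 66 (mod 559)
5^8 ≡ 66^2 = 4356 ≡ 443 (mod 559)
5^16 ≡ 443^2 = 196249 ≡ 40 (mod 559)
5^32 ≡ 40^2 = 1600 ≡ 482 (mod 559)
5^64 ≡ 482^2 = 232324 ≡ 339 (mod 559)
5^128 ≡ 339^2 = 114921 ≡ 326 (mod 559)
5^256 ≡ 326^2 = 106276 ≡ 66 (mod 559)
279 = 256 + 16 + 4 + 2 + 1 in binary powers of 2.
So 5^279 ≡ 66 · 40 · 66 · 25 · 5 ≡ 242 (mod 559).
Squaring chain: 242; never reaches −1, so base 5 is a Miller–Rabin witness that 559 is composite.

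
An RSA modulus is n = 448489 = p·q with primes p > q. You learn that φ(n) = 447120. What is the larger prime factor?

829

φ(n) = (p−1)(q−1) = n − (p+q) + 1, so p + q = 448489 − 447120 + 1 = 1370.
p and q are the roots of t² − 1370t + 448489 = 0.
Discriminant: 1370² − 4·448489 = 1876900 − 1793956 = 82944; √82944 = 288.
q = (1370 − 288)/2 = 541, p = (1370 + 288)/2 = 829.
Check: 541 · 829 = 448489.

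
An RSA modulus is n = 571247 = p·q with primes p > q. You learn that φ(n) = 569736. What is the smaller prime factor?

739

φ(n) = (p−1)(q−1) = n − (p+q) + 1, so p + q = 571247 − 569736 + 1 = 1512.
p and q are the roots of t² − 1512t + 571247 = 0.
Discriminant: 1512² − 4·571247 = 2286144 − 2284988 = 1156; √1156 = 34.
q = (1512 − 34)/2 = 739, p = (1512 + 34)/2 = 773.
Check: 739 · 773 = 571247.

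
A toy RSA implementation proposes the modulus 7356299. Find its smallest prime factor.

47

7356299 is odd.
Digit sum 41, not divisible by 3.
Ends in 9: not divisible by 5.
7: 7356299 = 7·1050899 + 6
11: 7356299 = 11·668754 + 5
13: 7356299 = 13·565869 + 2
17: 7356299 = 17·432723 + 8
19: 7356299 = 19·387173 + 12
23: 7356299 = 23·319839 + 2
29: 7356299 = 29·253665 + 14
31: 7356299 = 31·237299 + 30
37: 7356299 = 37·198818 + 33
41: 7356299 = 41·179421 + 38
43: 7356299 = 43·171076 + 31
47: 7356299 = 47·156517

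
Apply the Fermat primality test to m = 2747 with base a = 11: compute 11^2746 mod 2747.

11^1 ≡ 11 (mod 2747)
11^2 ≡ 11^2 = 121 ≡ 121 (mod 2747)
11^4 ≡ 121^2 = 14641 ≡ 906 (mod 2747)
11^8 ≡ 906^2 = 820836 ≡ 2230 (mod 2747)
11^16 ≡ 2230^2 = 4972900 ≡ 830 (mod 2747)
11^32 ≡ 830^2 = 688900 ≡ 2150 (mod 2747)
11^64 ≡ 2150^2 = 4622500 ≡ 2046 (mod 2747)
11^128 ≡ 2046^2 = 4186116 ≡ 2435 (mod 2747)
11^256 ≡ 2435^2 = 5929225 ≡ 1199 (mod 2747)
11^512 ≡ 1199^2 = 1437601 ≡ 920 (mod 2747)
11^1024 ≡ 920^2 = 846400 ≡ 324 (mod 2747)
11^2048 ≡ 324^2 = 104976 ≡ 590 (mod 2747)
2746 = 2048 + 512 + 128 + 32 + 16 + 8 + 2 in binary powers of 2.
So 11^2746 ≡ 590 · 920 · 2435 · 2150 · 830 · 2230 · 121 ≡ 1320 (mod 2747).
Since 1320 ≠ 1, base 11 is a Fermat witness: 2747 is composite.

1320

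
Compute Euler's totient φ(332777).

317520

Factor: 332777 = 43 · 71 · 109.
φ(332777) = (43−1) · (71−1) · (109−1) = 42 · 70 · 108 = 317520.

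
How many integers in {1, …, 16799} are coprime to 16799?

Factor: 16799 = 107 · 157.
φ(16799) = (107−1) · (157−1) = 106 · 156 = 16536.

16536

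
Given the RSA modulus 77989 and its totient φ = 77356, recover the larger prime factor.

φ(n) = (p−1)(q−1) = n − (p+q) + 1, so p + q = 77989 − 77356 + 1 = 634.
p and q are the roots of t² − 634t + 77989 = 0.
Discriminant: 634² − 4·77989 = 401956 − 311956 = 90000; √90000 = 300.
q = (634 − 300)/2 = 167, p = (634 + 300)/2 = 467.
Check: 167 · 467 = 77989.

467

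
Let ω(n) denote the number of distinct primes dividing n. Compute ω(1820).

1820 = 2^2 · 455
455 = 5 · 91
91 = 7 · 13
1820 = 2^2 · 5 · 7 · 13, which has 4 distinct prime factors.

4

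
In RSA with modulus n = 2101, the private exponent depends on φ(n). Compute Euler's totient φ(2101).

Factor: 2101 = 11 · 191.
φ(2101) = (11−1) · (191−1) = 10 · 190 = 1900.

1900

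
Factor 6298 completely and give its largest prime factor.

67

6298 = 2 · 3149
3149 = 47 · 67
67 is prime.
So 6298 = 2 · 47 · 67; the largest prime factor is 67.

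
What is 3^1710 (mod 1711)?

3^1 ≡ 3 (mod 1711)
3^2 ≡ 3^2 = 9 ≡ 9 (mod 1711)
3^4 ≡ 9^2 = 81 ≡ 81 (mod 1711)
3^8 ≡ 81^2 = 6561 ≡ 1428 (mod 1711)
3^16 ≡ 1428^2 = 2039184 ≡ 1383 (mod 1711)
3^32 ≡ 1383^2 = 1912689 ≡ 1502 (mod 1711)
3^64 ≡ 1502^2 = 2256004 ≡ 906 (mod 1711)
3^128 ≡ 906^2 = 820836 ≡ 1267 (mod 1711)
3^256 ≡ 1267^2 = 1605289 ≡ 371 (mod 1711)
3^512 ≡ 371^2 = 137641 ≡ 761 (mod 1711)
3^1024 ≡ 761^2 = 579121 ≡ 803 (mod 1711)
1710 = 1024 + 512 + 128 + 32 + 8 + 4 + 2 in binary powers of 2.
So 3^1710 ≡ 803 · 761 · 1267 · 1502 · 1428 · 81 · 9 ≡ 1082 (mod 1711).
Since 1082 ≠ 1, base 3 is a Fermat witness: 1711 is composite.

1082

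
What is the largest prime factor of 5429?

5429 = 61 · 89
89 is prime.
So 5429 = 61 · 89; the largest prime factor is 89.

89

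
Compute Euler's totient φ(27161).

Factor: 27161 = 157 · 173.
φ(27161) = (157−1) · (173−1) = 156 · 172 = 26832.

26832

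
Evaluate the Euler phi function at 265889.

Factor: 265889 = 13 · 113 · 181.
φ(265889) = (13−1) · (113−1) · (181−1) = 12 · 112 · 180 = 241920.

241920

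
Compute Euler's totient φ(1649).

Factor: 1649 = 17 · 97.
φ(1649) = (17−1) · (97−1) = 16 · 96 = 1536.

1536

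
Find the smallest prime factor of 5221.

5221 is odd.
Digit sum 10, not divisible by 3.
Ends in 1: not divisible by 5.
7: 5221 = 7·745 + 6
11: 5221 = 11·474 + 7
13: 5221 = 13·401 + 8
17: 5221 = 17·307 + 2
19: 5221 = 19·274 + 15
23: 5221 = 23·227

23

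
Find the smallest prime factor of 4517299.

4517299 is odd.
Digit sum 37, not divisible by 3.
Ends in 9: not divisible by 5.
7: 4517299 = 7·645328 + 3
11: 4517299 = 11·410663 + 6
13: 4517299 = 13·347484 + 7
17: 4517299 = 17·265723 + 8
19: 4517299 = 19·237752 + 11
23: 4517299 = 23·196404 + 7
29: 4517299 = 29·155768 + 27
31: 4517299 = 31·145719 + 10
37: 4517299 = 37·122089 + 6
41: 4517299 = 41·110178 + 1
43: 4517299 = 43·105053 + 20
47: 4517299 = 47·96112 + 35
53: 4517299 = 53·85232 + 3
59: 4517299 = 59·76564 + 23
61: 4517299 = 61·74054 + 5
67: 4517299 = 67·67422 + 25
71: 4517299 = 71·63623 + 66
73: 4517299 = 73·61880 + 59
79: 4517299 = 79·57181

79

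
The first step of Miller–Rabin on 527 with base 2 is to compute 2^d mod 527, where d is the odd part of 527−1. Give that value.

349

527 − 1 = 526 = 2^1 · 263, so d = 263.
2^1 ≡ 2 (mod 527)
2^2 ≡ 2^2 = 4 ≡ 4 (mod 527)
2^4 ≡ 4^2 = 16 ≡ 16 (mod 527)
2^8 ≡ 16^2 = 256 ≡ 256 (mod 527)
2^16 ≡ 256^2 = 65536 ≡ 188 (mod 527)
2^32 ≡ 188^2 = 35344 ≡ 35 (mod 527)
2^64 ≡ 35^2 = 1225 ≡ 171 (mod 527)
2^128 ≡ 171^2 = 29241 ≡ 256 (mod 527)
2^256 ≡ 256^2 = 65536 ≡ 188 (mod 527)
263 = 256 + 4 + 2 + 1 in binary powers of 2.
So 2^263 ≡ 188 · 16 · 4 · 2 ≡ 349 (mod 527).
Squaring chain: 349; never reaches −1, so base 2 is a Miller–Rabin witness that 527 is composite.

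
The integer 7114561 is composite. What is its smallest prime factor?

7114561 is odd.
Digit sum 25, not divisible by 3.
Ends in 1: not divisible by 5.
7: 7114561 = 7·1016365 + 6
11: 7114561 = 11·646778 + 3
13: 7114561 = 13·547273 + 12
17: 7114561 = 17·418503 + 10
19: 7114561 = 19·374450 + 11
23: 7114561 = 23·309328 + 17
29: 7114561 = 29·245329 + 20
31: 7114561 = 31·229501 + 30
37: 7114561 = 37·192285 + 16
41: 7114561 = 41·173525 + 36
43: 7114561 = 43·165454 + 39
47: 7114561 = 47·151373 + 30
53: 7114561 = 53·134237

53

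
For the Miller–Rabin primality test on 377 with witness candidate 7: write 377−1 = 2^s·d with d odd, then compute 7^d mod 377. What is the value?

132

377 − 1 = 376 = 2^3 · 47, so d = 47.
7^1 ≡ 7 (mod 377)
7^2 ≡ 7^2 = 49 ≡ 49 (mod 377)
7^4 ≡ 49^2 = 2401 ≡ 139 (mod 377)
7^8 ≡ 139^2 = 19321 ≡ 94 (mod 377)
7^16 ≡ 94^2 = 8836 ≡ 165 (mod 377)
7^32 ≡ 165^2 = 27225 ≡ 81 (mod 377)
47 = 32 + 8 + 4 + 2 + 1 in binary powers of 2.
So 7^47 ≡ 81 · 94 · 139 · 49 · 7 ≡ 132 (mod 377).
Squaring chain: 132 → 82 → 315; never reaches −1, so base 7 is a Miller–Rabin witness that 377 is composite.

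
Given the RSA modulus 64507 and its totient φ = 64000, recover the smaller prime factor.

φ(n) = (p−1)(q−1) = n − (p+q) + 1, so p + q = 64507 − 64000 + 1 = 508.
p and q are the roots of t² − 508t + 64507 = 0.
Discriminant: 508² − 4·64507 = 258064 − 258028 = 36; √36 = 6.
q = (508 − 6)/2 = 251, p = (508 + 6)/2 = 257.
Check: 251 · 257 = 64507.

251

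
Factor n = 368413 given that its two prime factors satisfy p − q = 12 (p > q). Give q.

Since p = q + 12, we have 368413 = q(q + 12), so q² + 12q − 368413 = 0.
Discriminant: 12² + 4·368413 = 144 + 1473652 = 1473796; √1473796 = 1214.
q = (−12 + 1214)/2 = 601, and p = q + 12 = 613.
Check: 601 · 613 = 368413.

601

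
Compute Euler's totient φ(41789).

Factor: 41789 = 11 · 29 · 131.
φ(41789) = (11−1) · (29−1) · (131−1) = 10 · 28 · 130 = 36400.

36400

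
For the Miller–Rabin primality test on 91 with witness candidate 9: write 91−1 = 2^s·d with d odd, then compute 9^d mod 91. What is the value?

1

91 − 1 = 90 = 2^1 · 45, so d = 45.
9^1 ≡ 9 (mod 91)
9^2 ≡ 9^2 = 81 ≡ 81 (mod 91)
9^4 ≡ 81^2 = 6561 ≡ 9 (mod 91)
9^8 ≡ 9^2 = 81 ≡ 81 (mod 91)
9^16 ≡ 81^2 = 6561 ≡ 9 (mod 91)
9^32 ≡ 9^2 = 81 ≡ 81 (mod 91)
45 = 32 + 8 + 4 + 1 in binary powers of 2.
So 9^45 ≡ 81 · 81 · 9 · 9 ≡ 1 (mod 91).
Since 9^d ≡ 1 (mod 91), base 9 does not prove 91 composite.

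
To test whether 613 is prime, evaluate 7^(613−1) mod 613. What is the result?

7^1 ≡ 7 (mod 613)
7^2 ≡ 7^2 = 49 ≡ 49 (mod 613)
7^4 ≡ 49^2 = 2401 ≡ 562 (mod 613)
7^8 ≡ 562^2 = 315844 ≡ 149 (mod 613)
7^16 ≡ 149^2 = 22201 ≡ 133 (mod 613)
7^32 ≡ 133^2 = 17689 ≡ 525 (mod 613)
7^64 ≡ 525^2 = 275625 ≡ 388 (mod 613)
7^128 ≡ 388^2 = 150544 ≡ 359 (mod 613)
7^256 ≡ 359^2 = 128881 ≡ 151 (mod 613)
7^512 ≡ 151^2 = 22801 ≡ 120 (mod 613)
612 = 512 + 64 + 32 + 4 in binary powers of 2.
So 7^612 ≡ 120 · 388 · 525 · 562 ≡ 1 (mod 613).
Since the result is 1, base 7 gives no evidence that 613 is composite.

1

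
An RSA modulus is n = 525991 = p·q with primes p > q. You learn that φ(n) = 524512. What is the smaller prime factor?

φ(n) = (p−1)(q−1) = n − (p+q) + 1, so p + q = 525991 − 524512 + 1 = 1480.
p and q are the roots of t² − 1480t + 525991 = 0.
Discriminant: 1480² − 4·525991 = 2190400 − 2103964 = 86436; √86436 = 294.
q = (1480 − 294)/2 = 593, p = (1480 + 294)/2 = 887.
Check: 593 · 887 = 525991.

593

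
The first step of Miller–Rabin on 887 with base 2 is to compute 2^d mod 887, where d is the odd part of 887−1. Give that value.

1

887 − 1 = 886 = 2^1 · 443, so d = 443.
2^1 ≡ 2 (mod 887)
2^2 ≡ 2^2 = 4 ≡ 4 (mod 887)
2^4 ≡ 4^2 = 16 ≡ 16 (mod 887)
2^8 ≡ 16^2 = 256 ≡ 256 (mod 887)
2^16 ≡ 256^2 = 65536 ≡ 785 (mod 887)
2^32 ≡ 785^2 = 616225 ≡ 647 (mod 887)
2^64 ≡ 647^2 = 418609 ≡ 832 (mod 887)
2^128 ≡ 832^2 = 692224 ≡ 364 (mod 887)
2^256 ≡ 364^2 = 132496 ≡ 333 (mod 887)
443 = 256 + 128 + 32 + 16 + 8 + 2 + 1 in binary powers of 2.
So 2^443 ≡ 333 · 364 · 647 · 785 · 256 · 4 · 2 ≡ 1 (mod 887).
Since 2^d ≡ 1 (mod 887), base 2 does not prove 887 composite.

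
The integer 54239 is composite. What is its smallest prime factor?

73

54239 is odd.
Digit sum 23, not divisible by 3.
Ends in 9: not divisible by 5.
7: 54239 = 7·7748 + 3
11: 54239 = 11·4930 + 9
13: 54239 = 13·4172 + 3
17: 54239 = 17·3190 + 9
19: 54239 = 19·2854 + 13
23: 54239 = 23·2358 + 5
29: 54239 = 29·1870 + 9
31: 54239 = 31·1749 + 20
37: 54239 = 37·1465 + 34
41: 54239 = 41·1322 + 37
43: 54239 = 43·1261 + 16
47: 54239 = 47·1154 + 1
53: 54239 = 53·1023 + 20
59: 54239 = 59·919 + 18
61: 54239 = 61·889 + 10
67: 54239 = 67·809 + 36
71: 54239 = 71·763 + 66
73: 54239 = 73·743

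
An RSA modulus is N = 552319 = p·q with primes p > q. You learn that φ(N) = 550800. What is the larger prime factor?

919

φ(n) = (p−1)(q−1) = n − (p+q) + 1, so p + q = 552319 − 550800 + 1 = 1520.
p and q are the roots of t² − 1520t + 552319 = 0.
Discriminant: 1520² − 4·552319 = 2310400 − 2209276 = 101124; √101124 = 318.
q = (1520 − 318)/2 = 601, p = (1520 + 318)/2 = 919.
Check: 601 · 919 = 552319.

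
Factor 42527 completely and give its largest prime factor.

42527 = 23 · 1849
1849 = 43 · 43
43 = 43 · 1
So 42527 = 23 · 43^2; the largest prime factor is 43.

43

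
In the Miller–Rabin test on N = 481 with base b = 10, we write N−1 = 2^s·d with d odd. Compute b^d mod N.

481 − 1 = 480 = 2^5 · 15, so d = 15.
10^1 ≡ 10 (mod 481)
10^2 ≡ 10^2 = 100 ≡ 100 (mod 481)
10^4 ≡ 100^2 = 10000 ≡ 380 (mod 481)
10^8 ≡ 380^2 = 144400 ≡ 100 (mod 481)
15 = 8 + 4 + 2 + 1 in binary powers of 2.
So 10^15 ≡ 100 · 380 · 100 · 10 ≡ 38 (mod 481).
Squaring chain: 38 → 1 → 1 → 1 → 1; never reaches −1, so base 10 is a Miller–Rabin witness that 481 is composite.

38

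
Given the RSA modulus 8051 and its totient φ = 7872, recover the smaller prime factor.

φ(n) = (p−1)(q−1) = n − (p+q) + 1, so p + q = 8051 − 7872 + 1 = 180.
p and q are the roots of t² − 180t + 8051 = 0.
Discriminant: 180² − 4·8051 = 32400 − 32204 = 196; √196 = 14.
q = (180 − 14)/2 = 83, p = (180 + 14)/2 = 97.
Check: 83 · 97 = 8051.

83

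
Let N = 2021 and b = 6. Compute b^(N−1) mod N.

6^1 ≡ 6 (mod 2021)
6^2 ≡ 6^2 = 36 ≡ 36 (mod 2021)
6^4 ≡ 36^2 = 1296 ≡ 1296 (mod 2021)
6^8 ≡ 1296^2 = 1679616 ≡ 165 (mod 2021)
6^16 ≡ 165^2 = 27225 ≡ 952 (mod 2021)
6^32 ≡ 952^2 = 906304 ≡ 896 (mod 2021)
6^64 ≡ 896^2 = 802816 ≡ 479 (mod 2021)
6^128 ≡ 479^2 = 229441 ≡ 1068 (mod 2021)
6^256 ≡ 1068^2 = 1140624 ≡ 780 (mod 2021)
6^512 ≡ 780^2 = 608400 ≡ 79 (mod 2021)
6^1024 ≡ 79^2 = 6241 ≡ 178 (mod 2021)
2020 = 1024 + 512 + 256 + 128 + 64 + 32 + 4 in binary powers of 2.
So 6^2020 ≡ 178 · 79 · 780 · 1068 · 479 · 896 · 1296 ≡ 1511 (mod 2021).
Since 1511 ≠ 1, base 6 is a Fermat witness: 2021 is composite.

1511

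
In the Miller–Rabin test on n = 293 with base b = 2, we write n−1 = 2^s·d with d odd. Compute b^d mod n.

293 − 1 = 292 = 2^2 · 73, so d = 73.
2^1 ≡ 2 (mod 293)
2^2 ≡ 2^2 = 4 ≡ 4 (mod 293)
2^4 ≡ 4^2 = 16 ≡ 16 (mod 293)
2^8 ≡ 16^2 = 256 ≡ 256 (mod 293)
2^16 ≡ 256^2 = 65536 ≡ 197 (mod 293)
2^32 ≡ 197^2 = 38809 ≡ 133 (mod 293)
2^64 ≡ 133^2 = 17689 ≡ 109 (mod 293)
73 = 64 + 8 + 1 in binary powers of 2.
So 2^73 ≡ 109 · 256 · 2 ≡ 138 (mod 293).
Squaring chain: 138 → 292; reaches −1, so base 2 does not prove 293 composite.

138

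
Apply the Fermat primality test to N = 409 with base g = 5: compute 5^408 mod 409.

1

5^1 ≡ 5 (mod 409)
5^2 ≡ 5^2 = 25 ≡ 25 (mod 409)
5^4 ≡ 25^2 = 625 ≡ 216 (mod 409)
5^8 ≡ 216^2 = 46656 ≡ 30 (mod 409)
5^16 ≡ 30^2 = 900 ≡ 82 (mod 409)
5^32 ≡ 82^2 = 6724 ≡ 180 (mod 409)
5^64 ≡ 180^2 = 32400 ≡ 89 (mod 409)
5^128 ≡ 89^2 = 7921 ≡ 150 (mod 409)
5^256 ≡ 150^2 = 22500 ≡ 5 (mod 409)
408 = 256 + 128 + 16 + 8 in binary powers of 2.
So 5^408 ≡ 5 · 150 · 82 · 30 ≡ 1 (mod 409).
Since the result is 1, base 5 gives no evidence that 409 is composite.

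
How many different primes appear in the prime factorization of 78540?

78540 = 2^2 · 19635
19635 = 3 · 6545
6545 = 5 · 1309
1309 = 7 · 187
187 = 11 · 17
78540 = 2^2 · 3 · 5 · 7 · 11 · 17, which has 6 distinct prime factors.

6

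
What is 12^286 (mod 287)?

282

12^1 ≡ 12 (mod 287)
12^2 ≡ 12^2 = 144 ≡ 144 (mod 287)
12^4 ≡ 144^2 = 20736 ≡ 72 (mod 287)
12^8 ≡ 72^2 = 5184 ≡ 18 (mod 287)
12^16 ≡ 18^2 = 324 ≡ 37 (mod 287)
12^32 ≡ 37^2 = 1369 ≡ 221 (mod 287)
12^64 ≡ 221^2 = 48841 ≡ 51 (mod 287)
12^128 ≡ 51^2 = 2601 ≡ 18 (mod 287)
12^256 ≡ 18^2 = 324 ≡ 37 (mod 287)
286 = 256 + 16 + 8 + 4 + 2 in binary powers of 2.
So 12^286 ≡ 37 · 37 · 18 · 72 · 144 ≡ 282 (mod 287).
Since 282 ≠ 1, base 12 is a Fermat witness: 287 is composite.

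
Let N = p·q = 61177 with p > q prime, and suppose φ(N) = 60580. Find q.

131

φ(n) = (p−1)(q−1) = n − (p+q) + 1, so p + q = 61177 − 60580 + 1 = 598.
p and q are the roots of t² − 598t + 61177 = 0.
Discriminant: 598² − 4·61177 = 357604 − 244708 = 112896; √112896 = 336.
q = (598 − 336)/2 = 131, p = (598 + 336)/2 = 467.
Check: 131 · 467 = 61177.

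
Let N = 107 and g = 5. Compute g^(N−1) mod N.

1

5^1 ≡ 5 (mod 107)
5^2 ≡ 5^2 = 25 ≡ 25 (mod 107)
5^4 ≡ 25^2 = 625 ≡ 90 (mod 107)
5^8 ≡ 90^2 = 8100 ≡ 75 (mod 107)
5^16 ≡ 75^2 = 5625 ≡ 61 (mod 107)
5^32 ≡ 61^2 = 3721 ≡ 83 (mod 107)
5^64 ≡ 83^2 = 6889 ≡ 41 (mod 107)
106 = 64 + 32 + 8 + 2 in binary powers of 2.
So 5^106 ≡ 41 · 83 · 75 · 25 ≡ 1 (mod 107).
Since the result is 1, base 5 gives no evidence that 107 is composite.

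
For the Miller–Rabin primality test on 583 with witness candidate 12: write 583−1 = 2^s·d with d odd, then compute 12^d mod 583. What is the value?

583 − 1 = 582 = 2^1 · 291, so d = 291.
12^1 ≡ 12 (mod 583)
12^2 ≡ 12^2 = 144 ≡ 144 (mod 583)
12^4 ≡ 144^2 = 20736 ≡ 331 (mod 583)
12^8 ≡ 331^2 = 109561 ≡ 540 (mod 583)
12^16 ≡ 540^2 = 291600 ≡ 100 (mod 583)
12^32 ≡ 100^2 = 10000 ≡ 89 (mod 583)
12^64 ≡ 89^2 = 7921 ≡ 342 (mod 583)
12^128 ≡ 342^2 = 116964 ≡ 364 (mod 583)
12^256 ≡ 364^2 = 132496 ≡ 155 (mod 583)
291 = 256 + 32 + 2 + 1 in binary powers of 2.
So 12^291 ≡ 155 · 89 · 144 · 12 ≡ 56 (mod 583).
Squaring chain: 56; never reaches −1, so base 12 is a Miller–Rabin witness that 583 is composite.

56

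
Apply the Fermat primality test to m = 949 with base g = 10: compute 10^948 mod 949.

10^1 ≡ 10 (mod 949)
10^2 ≡ 10^2 = 100 ≡ 100 (mod 949)
10^4 ≡ 100^2 = 10000 ≡ 510 (mod 949)
10^8 ≡ 510^2 = 260100 ≡ 74 (mod 949)
10^16 ≡ 74^2 = 5476 ≡ 731 (mod 949)
10^32 ≡ 731^2 = 534361 ≡ 74 (mod 949)
10^64 ≡ 74^2 = 5476 ≡ 731 (mod 949)
10^128 ≡ 731^2 = 534361 ≡ 74 (mod 949)
10^256 ≡ 74^2 = 5476 ≡ 731 (mod 949)
10^512 ≡ 731^2 = 534361 ≡ 74 (mod 949)
948 = 512 + 256 + 128 + 32 + 16 + 4 in binary powers of 2.
So 10^948 ≡ 74 · 731 · 74 · 74 · 731 · 510 ≡ 729 (mod 949).
Since 729 ≠ 1, base 10 is a Fermat witness: 949 is composite.

729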